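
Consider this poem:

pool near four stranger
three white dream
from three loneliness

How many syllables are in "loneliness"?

"loneliness" has 3 syllables.

3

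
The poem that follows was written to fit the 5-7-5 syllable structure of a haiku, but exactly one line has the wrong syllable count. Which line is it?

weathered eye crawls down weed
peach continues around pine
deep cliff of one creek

Line 1

Line 1: weathered (2), eye (1), crawls (1), down (1), weed (1) → 6 (expected 5)
Line 2: peach (1), continues (3), around (2), pine (1) → 7 ✓
Line 3: deep (1), cliff (1), of (1), one (1), creek (1) → 5 ✓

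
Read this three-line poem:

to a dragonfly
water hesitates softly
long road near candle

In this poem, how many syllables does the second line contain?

The second line: water (2), hesitates (3), softly (2) → 7

7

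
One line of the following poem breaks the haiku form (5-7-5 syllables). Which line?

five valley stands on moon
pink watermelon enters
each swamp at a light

Line 1: five(1) + valley(2) + stands(1) + on(1) + moon(1) = 6 (expected 5)
Line 2: pink(1) + watermelon(4) + enters(2) = 7 ✓
Line 3: each(1) + swamp(1) + at(1) + a(1) + light(1) = 5 ✓

The first line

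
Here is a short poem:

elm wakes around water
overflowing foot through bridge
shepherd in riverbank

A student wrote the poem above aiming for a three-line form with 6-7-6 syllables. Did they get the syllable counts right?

Line 1: "elm wakes around water": 1+1+2+2 = 6 ✓
Line 2: "overflowing foot through bridge": 4+1+1+1 = 7 ✓
Line 3: "shepherd in riverbank": 2+1+3 = 6 ✓

Yes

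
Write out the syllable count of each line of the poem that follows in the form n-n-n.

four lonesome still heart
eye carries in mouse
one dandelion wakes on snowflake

5-5-9

Line 1: four(1) + lonesome(2) + still(1) + heart(1) = 5
Line 2: eye(1) + carries(2) + in(1) + mouse(1) = 5
Line 3: one(1) + dandelion(4) + wakes(1) + on(1) + snowflake(2) = 9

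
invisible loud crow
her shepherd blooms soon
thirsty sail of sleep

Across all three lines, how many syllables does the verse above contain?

16

Line 1: invisible(4) + loud(1) + crow(1) = 6
Line 2: her(1) + shepherd(2) + blooms(1) + soon(1) = 5
Line 3: thirsty(2) + sail(1) + of(1) + sleep(1) = 5
Total: 6 + 5 + 5 = 16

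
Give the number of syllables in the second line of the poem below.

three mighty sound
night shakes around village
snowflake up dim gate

6

The second line: night (1), shakes (1), around (2), village (2) → 6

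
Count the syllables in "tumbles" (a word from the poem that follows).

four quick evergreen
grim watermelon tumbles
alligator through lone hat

2

"tumbles" has 2 syllables.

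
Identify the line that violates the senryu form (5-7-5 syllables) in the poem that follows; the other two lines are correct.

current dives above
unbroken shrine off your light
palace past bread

Line 1: "current dives above": 2+1+2 = 5 ✓
Line 2: "unbroken shrine off your light": 3+1+1+1+1 = 7 ✓
Line 3: "palace past bread": 2+1+1 = 4 (expected 5)

Line 3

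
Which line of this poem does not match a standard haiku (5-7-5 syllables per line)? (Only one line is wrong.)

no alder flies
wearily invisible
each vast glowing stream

The first line

Line 1: "no alder flies": 1+2+1 = 4 (expected 5)
Line 2: "wearily invisible": 3+4 = 7 ✓
Line 3: "each vast glowing stream": 1+1+2+1 = 5 ✓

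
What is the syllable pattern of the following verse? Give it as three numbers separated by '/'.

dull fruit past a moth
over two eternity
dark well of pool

5/7/4

Line 1: "dull fruit past a moth": 1+1+1+1+1 = 5
Line 2: "over two eternity": 2+1+4 = 7
Line 3: "dark well of pool": 1+1+1+1 = 4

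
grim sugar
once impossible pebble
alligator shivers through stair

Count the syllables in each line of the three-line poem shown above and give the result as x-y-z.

3-7-8

Line 1: grim (1), sugar (2) → 3
Line 2: once (1), impossible (4), pebble (2) → 7
Line 3: alligator (4), shivers (2), through (1), stair (1) → 8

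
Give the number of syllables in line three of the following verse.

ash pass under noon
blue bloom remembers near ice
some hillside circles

Line three: "some hillside circles": 1+2+2 = 5

5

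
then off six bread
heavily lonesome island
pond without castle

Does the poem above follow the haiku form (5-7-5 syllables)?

No

Line 1: "then off six bread": 1+1+1+1 = 4 (expected 5)
Line 2: "heavily lonesome island": 3+2+2 = 7 ✓
Line 3: "pond without castle": 1+2+2 = 5 ✓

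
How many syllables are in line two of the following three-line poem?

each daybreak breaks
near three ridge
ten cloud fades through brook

Line two: near (1), three (1), ridge (1) → 3

3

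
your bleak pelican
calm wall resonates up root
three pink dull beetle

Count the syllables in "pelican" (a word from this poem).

3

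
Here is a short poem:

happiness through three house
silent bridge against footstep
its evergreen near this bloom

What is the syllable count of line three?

7

Line three: its(1) + evergreen(3) + near(1) + this(1) + bloom(1) = 7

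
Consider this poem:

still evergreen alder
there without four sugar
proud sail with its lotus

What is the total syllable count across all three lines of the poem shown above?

Line 1: "still evergreen alder": 1+3+2 = 6
Line 2: "there without four sugar": 1+2+1+2 = 6
Line 3: "proud sail with its lotus": 1+1+1+1+2 = 6
Total: 6 + 6 + 6 = 18

18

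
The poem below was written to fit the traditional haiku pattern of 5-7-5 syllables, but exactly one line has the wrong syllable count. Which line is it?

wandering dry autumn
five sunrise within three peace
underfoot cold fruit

Line 1: "wandering dry autumn": 3+1+2 = 6 (expected 5)
Line 2: "five sunrise within three peace": 1+2+2+1+1 = 7 ✓
Line 3: "underfoot cold fruit": 3+1+1 = 5 ✓

Line 1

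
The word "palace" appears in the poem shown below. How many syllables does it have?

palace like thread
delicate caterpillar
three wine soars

2

"palace" has 2 syllables.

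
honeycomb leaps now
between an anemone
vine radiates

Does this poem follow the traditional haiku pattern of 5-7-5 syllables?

Line 1: honeycomb (3), leaps (1), now (1) → 5 ✓
Line 2: between (2), an (1), anemone (4) → 7 ✓
Line 3: vine (1), radiates (3) → 4 (expected 5)

No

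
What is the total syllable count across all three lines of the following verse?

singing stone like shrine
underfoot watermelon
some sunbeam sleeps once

17

Line 1: singing(2) + stone(1) + like(1) + shrine(1) = 5
Line 2: underfoot(3) + watermelon(4) = 7
Line 3: some(1) + sunbeam(2) + sleeps(1) + once(1) = 5
Total: 5 + 7 + 5 = 17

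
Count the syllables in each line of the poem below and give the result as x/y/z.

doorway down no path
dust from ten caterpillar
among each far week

Line 1: "doorway down no path": 2+1+1+1 = 5
Line 2: "dust from ten caterpillar": 1+1+1+4 = 7
Line 3: "among each far week": 2+1+1+1 = 5

5/7/5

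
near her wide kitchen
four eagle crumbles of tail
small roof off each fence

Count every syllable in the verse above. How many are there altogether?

Line 1: near(1) + her(1) + wide(1) + kitchen(2) = 5
Line 2: four(1) + eagle(2) + crumbles(2) + of(1) + tail(1) = 7
Line 3: small(1) + roof(1) + off(1) + each(1) + fence(1) = 5
Total: 5 + 7 + 5 = 17

17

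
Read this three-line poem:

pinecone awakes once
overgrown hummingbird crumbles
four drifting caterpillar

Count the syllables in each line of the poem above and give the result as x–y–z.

5–8–7

Line 1: "pinecone awakes once": 2+2+1 = 5
Line 2: "overgrown hummingbird crumbles": 3+3+2 = 8
Line 3: "four drifting caterpillar": 1+2+4 = 7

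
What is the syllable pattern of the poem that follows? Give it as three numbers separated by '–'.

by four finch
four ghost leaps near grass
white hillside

Line 1: by(1) + four(1) + finch(1) = 3
Line 2: four(1) + ghost(1) + leaps(1) + near(1) + grass(1) = 5
Line 3: white(1) + hillside(2) = 3

3–5–3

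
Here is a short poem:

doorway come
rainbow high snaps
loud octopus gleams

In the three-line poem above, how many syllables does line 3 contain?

5

Line 3: loud (1), octopus (3), gleams (1) → 5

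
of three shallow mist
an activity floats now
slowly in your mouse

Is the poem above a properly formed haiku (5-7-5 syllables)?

Line 1: of (1), three (1), shallow (2), mist (1) → 5 ✓
Line 2: an (1), activity (4), floats (1), now (1) → 7 ✓
Line 3: slowly (2), in (1), your (1), mouse (1) → 5 ✓

Yes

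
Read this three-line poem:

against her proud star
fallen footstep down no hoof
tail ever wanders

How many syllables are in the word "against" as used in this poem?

2

"against" has 2 syllables.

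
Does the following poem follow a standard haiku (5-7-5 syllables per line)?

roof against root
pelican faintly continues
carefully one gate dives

No

Line 1: "roof against root": 1+2+1 = 4 (expected 5)
Line 2: "pelican faintly continues": 3+2+3 = 8 (expected 7)
Line 3: "carefully one gate dives": 3+1+1+1 = 6 (expected 5)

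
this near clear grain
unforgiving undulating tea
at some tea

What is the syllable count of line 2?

9

Line 2: unforgiving(4) + undulating(4) + tea(1) = 9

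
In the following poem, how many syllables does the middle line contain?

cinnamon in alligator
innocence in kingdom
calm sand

The middle line: innocence (3), in (1), kingdom (2) → 6

6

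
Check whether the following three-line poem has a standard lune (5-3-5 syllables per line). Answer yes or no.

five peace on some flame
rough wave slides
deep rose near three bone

Yes

Line 1: five(1) + peace(1) + on(1) + some(1) + flame(1) = 5 ✓
Line 2: rough(1) + wave(1) + slides(1) = 3 ✓
Line 3: deep(1) + rose(1) + near(1) + three(1) + bone(1) = 5 ✓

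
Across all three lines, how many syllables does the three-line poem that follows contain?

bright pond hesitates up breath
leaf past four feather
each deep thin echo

17

Line 1: bright (1), pond (1), hesitates (3), up (1), breath (1) → 7
Line 2: leaf (1), past (1), four (1), feather (2) → 5
Line 3: each (1), deep (1), thin (1), echo (2) → 5
Total: 7 + 5 + 5 = 17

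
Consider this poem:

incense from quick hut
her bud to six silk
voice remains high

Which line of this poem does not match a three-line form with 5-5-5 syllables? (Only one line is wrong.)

Line 3

Line 1: incense (2), from (1), quick (1), hut (1) → 5 ✓
Line 2: her (1), bud (1), to (1), six (1), silk (1) → 5 ✓
Line 3: voice (1), remains (2), high (1) → 4 (expected 5)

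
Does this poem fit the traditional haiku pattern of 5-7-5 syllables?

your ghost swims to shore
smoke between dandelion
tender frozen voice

Line 1: your(1) + ghost(1) + swims(1) + to(1) + shore(1) = 5 ✓
Line 2: smoke(1) + between(2) + dandelion(4) = 7 ✓
Line 3: tender(2) + frozen(2) + voice(1) = 5 ✓

Yes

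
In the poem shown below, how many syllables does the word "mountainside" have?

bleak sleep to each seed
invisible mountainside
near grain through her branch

"mountainside" has 3 syllables.

3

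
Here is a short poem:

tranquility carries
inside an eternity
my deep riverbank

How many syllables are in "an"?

1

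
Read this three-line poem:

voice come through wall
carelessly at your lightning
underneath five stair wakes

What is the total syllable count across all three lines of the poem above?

Line 1: voice(1) + come(1) + through(1) + wall(1) = 4
Line 2: carelessly(3) + at(1) + your(1) + lightning(2) = 7
Line 3: underneath(3) + five(1) + stair(1) + wakes(1) = 6
Total: 4 + 7 + 6 = 17

17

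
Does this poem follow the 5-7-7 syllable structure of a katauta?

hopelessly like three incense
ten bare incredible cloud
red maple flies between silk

Line 1: hopelessly (3), like (1), three (1), incense (2) → 7 (expected 5)
Line 2: ten (1), bare (1), incredible (4), cloud (1) → 7 ✓
Line 3: red (1), maple (2), flies (1), between (2), silk (1) → 7 ✓

No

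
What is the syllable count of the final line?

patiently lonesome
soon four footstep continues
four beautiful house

5

The final line: four (1), beautiful (3), house (1) → 5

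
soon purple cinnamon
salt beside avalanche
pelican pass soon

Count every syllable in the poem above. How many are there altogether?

17

Line 1: soon (1), purple (2), cinnamon (3) → 6
Line 2: salt (1), beside (2), avalanche (3) → 6
Line 3: pelican (3), pass (1), soon (1) → 5
Total: 6 + 6 + 5 = 17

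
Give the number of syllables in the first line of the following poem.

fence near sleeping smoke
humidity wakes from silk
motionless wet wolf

The first line: "fence near sleeping smoke": 1+1+2+1 = 5

5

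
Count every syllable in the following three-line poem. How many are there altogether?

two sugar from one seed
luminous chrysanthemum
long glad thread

16

Line 1: two (1), sugar (2), from (1), one (1), seed (1) → 6
Line 2: luminous (3), chrysanthemum (4) → 7
Line 3: long (1), glad (1), thread (1) → 3
Total: 6 + 7 + 3 = 16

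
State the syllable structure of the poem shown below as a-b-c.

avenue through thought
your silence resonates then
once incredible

Line 1: avenue(3) + through(1) + thought(1) = 5
Line 2: your(1) + silence(2) + resonates(3) + then(1) = 7
Line 3: once(1) + incredible(4) = 5

5-7-5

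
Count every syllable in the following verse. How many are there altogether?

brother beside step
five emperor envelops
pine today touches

Line 1: brother(2) + beside(2) + step(1) = 5
Line 2: five(1) + emperor(3) + envelops(3) = 7
Line 3: pine(1) + today(2) + touches(2) = 5
Total: 5 + 7 + 5 = 17

17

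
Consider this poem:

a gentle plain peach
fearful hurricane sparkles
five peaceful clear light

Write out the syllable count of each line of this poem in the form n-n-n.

5-7-5

Line 1: a(1) + gentle(2) + plain(1) + peach(1) = 5
Line 2: fearful(2) + hurricane(3) + sparkles(2) = 7
Line 3: five(1) + peaceful(2) + clear(1) + light(1) = 5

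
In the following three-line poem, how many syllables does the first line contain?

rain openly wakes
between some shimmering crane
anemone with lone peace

The first line: rain(1) + openly(3) + wakes(1) = 5

5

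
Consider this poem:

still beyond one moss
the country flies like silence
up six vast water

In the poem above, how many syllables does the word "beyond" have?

2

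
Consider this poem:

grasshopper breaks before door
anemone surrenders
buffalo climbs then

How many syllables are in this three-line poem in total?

19

Line 1: grasshopper(3) + breaks(1) + before(2) + door(1) = 7
Line 2: anemone(4) + surrenders(3) = 7
Line 3: buffalo(3) + climbs(1) + then(1) = 5
Total: 7 + 7 + 5 = 19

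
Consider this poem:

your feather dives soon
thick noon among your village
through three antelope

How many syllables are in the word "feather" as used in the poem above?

2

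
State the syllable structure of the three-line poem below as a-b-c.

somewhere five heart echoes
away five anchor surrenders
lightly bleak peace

6-8-4

Line 1: "somewhere five heart echoes": 2+1+1+2 = 6
Line 2: "away five anchor surrenders": 2+1+2+3 = 8
Line 3: "lightly bleak peace": 2+1+1 = 4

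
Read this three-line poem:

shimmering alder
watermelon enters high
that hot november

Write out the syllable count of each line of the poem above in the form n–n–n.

5–7–5

Line 1: shimmering(3) + alder(2) = 5
Line 2: watermelon(4) + enters(2) + high(1) = 7
Line 3: that(1) + hot(1) + november(3) = 5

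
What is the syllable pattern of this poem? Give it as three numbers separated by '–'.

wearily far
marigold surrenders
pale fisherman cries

Line 1: "wearily far": 3+1 = 4
Line 2: "marigold surrenders": 3+3 = 6
Line 3: "pale fisherman cries": 1+3+1 = 5

4–6–5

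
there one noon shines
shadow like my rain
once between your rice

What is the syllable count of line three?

Line three: "once between your rice": 1+2+1+1 = 5

5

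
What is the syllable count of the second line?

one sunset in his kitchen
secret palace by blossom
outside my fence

7

The second line: secret(2) + palace(2) + by(1) + blossom(2) = 7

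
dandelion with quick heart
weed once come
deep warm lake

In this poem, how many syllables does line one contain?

Line one: dandelion(4) + with(1) + quick(1) + heart(1) = 7

7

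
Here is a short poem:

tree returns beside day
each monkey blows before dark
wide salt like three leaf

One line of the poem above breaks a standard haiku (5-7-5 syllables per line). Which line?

Line 1

Line 1: "tree returns beside day": 1+2+2+1 = 6 (expected 5)
Line 2: "each monkey blows before dark": 1+2+1+2+1 = 7 ✓
Line 3: "wide salt like three leaf": 1+1+1+1+1 = 5 ✓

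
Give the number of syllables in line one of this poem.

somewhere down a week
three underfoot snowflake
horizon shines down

Line one: "somewhere down a week": 2+1+1+1 = 5

5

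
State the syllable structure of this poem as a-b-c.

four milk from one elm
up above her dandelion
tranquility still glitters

5-8-7

Line 1: four (1), milk (1), from (1), one (1), elm (1) → 5
Line 2: up (1), above (2), her (1), dandelion (4) → 8
Line 3: tranquility (4), still (1), glitters (2) → 7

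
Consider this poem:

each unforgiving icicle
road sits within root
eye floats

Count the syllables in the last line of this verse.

2

The last line: "eye floats": 1+1 = 2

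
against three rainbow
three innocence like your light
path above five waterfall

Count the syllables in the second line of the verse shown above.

7

The second line: three(1) + innocence(3) + like(1) + your(1) + light(1) = 7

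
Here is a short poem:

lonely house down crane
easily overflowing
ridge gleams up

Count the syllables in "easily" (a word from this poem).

3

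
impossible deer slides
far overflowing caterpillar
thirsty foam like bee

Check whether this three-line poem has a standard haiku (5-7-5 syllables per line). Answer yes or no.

No

Line 1: "impossible deer slides": 4+1+1 = 6 (expected 5)
Line 2: "far overflowing caterpillar": 1+4+4 = 9 (expected 7)
Line 3: "thirsty foam like bee": 2+1+1+1 = 5 ✓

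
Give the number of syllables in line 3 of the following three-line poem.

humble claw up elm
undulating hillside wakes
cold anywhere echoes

6

Line 3: cold (1), anywhere (3), echoes (2) → 6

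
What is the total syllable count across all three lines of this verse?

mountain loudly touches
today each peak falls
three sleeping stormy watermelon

Line 1: mountain (2), loudly (2), touches (2) → 6
Line 2: today (2), each (1), peak (1), falls (1) → 5
Line 3: three (1), sleeping (2), stormy (2), watermelon (4) → 9
Total: 6 + 5 + 9 = 20

20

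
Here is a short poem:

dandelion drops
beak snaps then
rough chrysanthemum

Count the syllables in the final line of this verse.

The final line: "rough chrysanthemum": 1+4 = 5

5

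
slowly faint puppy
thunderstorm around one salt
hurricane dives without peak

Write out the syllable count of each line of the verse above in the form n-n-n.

Line 1: slowly (2), faint (1), puppy (2) → 5
Line 2: thunderstorm (3), around (2), one (1), salt (1) → 7
Line 3: hurricane (3), dives (1), without (2), peak (1) → 7

5-7-7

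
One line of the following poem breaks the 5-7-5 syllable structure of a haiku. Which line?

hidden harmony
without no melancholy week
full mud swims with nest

Line 1: hidden(2) + harmony(3) = 5 ✓
Line 2: without(2) + no(1) + melancholy(4) + week(1) = 8 (expected 7)
Line 3: full(1) + mud(1) + swims(1) + with(1) + nest(1) = 5 ✓

The second line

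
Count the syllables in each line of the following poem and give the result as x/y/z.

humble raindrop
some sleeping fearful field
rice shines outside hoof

Line 1: humble(2) + raindrop(2) = 4
Line 2: some(1) + sleeping(2) + fearful(2) + field(1) = 6
Line 3: rice(1) + shines(1) + outside(2) + hoof(1) = 5

4/6/5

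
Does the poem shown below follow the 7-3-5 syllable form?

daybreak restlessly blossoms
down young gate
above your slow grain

Yes

Line 1: "daybreak restlessly blossoms": 2+3+2 = 7 ✓
Line 2: "down young gate": 1+1+1 = 3 ✓
Line 3: "above your slow grain": 2+1+1+1 = 5 ✓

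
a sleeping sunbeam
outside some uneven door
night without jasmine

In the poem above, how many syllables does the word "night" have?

1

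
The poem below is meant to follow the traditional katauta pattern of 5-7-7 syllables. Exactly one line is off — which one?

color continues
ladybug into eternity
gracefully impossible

Line 2

Line 1: "color continues": 2+3 = 5 ✓
Line 2: "ladybug into eternity": 3+2+4 = 9 (expected 7)
Line 3: "gracefully impossible": 3+4 = 7 ✓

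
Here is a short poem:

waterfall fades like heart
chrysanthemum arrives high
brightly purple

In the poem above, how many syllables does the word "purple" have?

2

"purple" has 2 syllables.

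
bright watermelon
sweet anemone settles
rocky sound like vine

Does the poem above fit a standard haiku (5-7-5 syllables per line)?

Yes

Line 1: bright(1) + watermelon(4) = 5 ✓
Line 2: sweet(1) + anemone(4) + settles(2) = 7 ✓
Line 3: rocky(2) + sound(1) + like(1) + vine(1) = 5 ✓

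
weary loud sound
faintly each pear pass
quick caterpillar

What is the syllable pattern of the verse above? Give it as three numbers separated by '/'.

Line 1: weary (2), loud (1), sound (1) → 4
Line 2: faintly (2), each (1), pear (1), pass (1) → 5
Line 3: quick (1), caterpillar (4) → 5

4/5/5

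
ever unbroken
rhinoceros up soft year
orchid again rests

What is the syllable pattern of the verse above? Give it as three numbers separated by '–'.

5–7–5

Line 1: ever (2), unbroken (3) → 5
Line 2: rhinoceros (4), up (1), soft (1), year (1) → 7
Line 3: orchid (2), again (2), rests (1) → 5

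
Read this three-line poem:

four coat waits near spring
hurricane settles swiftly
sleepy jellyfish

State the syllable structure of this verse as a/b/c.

5/7/5

Line 1: four (1), coat (1), waits (1), near (1), spring (1) → 5
Line 2: hurricane (3), settles (2), swiftly (2) → 7
Line 3: sleepy (2), jellyfish (3) → 5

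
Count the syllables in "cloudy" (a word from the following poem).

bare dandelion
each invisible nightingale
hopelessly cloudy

"cloudy" has 2 syllables.

2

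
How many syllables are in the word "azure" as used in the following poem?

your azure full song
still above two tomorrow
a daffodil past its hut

"azure" has 2 syllables.

2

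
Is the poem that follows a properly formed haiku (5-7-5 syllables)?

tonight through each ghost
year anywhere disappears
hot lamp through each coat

Yes

Line 1: tonight(2) + through(1) + each(1) + ghost(1) = 5 ✓
Line 2: year(1) + anywhere(3) + disappears(3) = 7 ✓
Line 3: hot(1) + lamp(1) + through(1) + each(1) + coat(1) = 5 ✓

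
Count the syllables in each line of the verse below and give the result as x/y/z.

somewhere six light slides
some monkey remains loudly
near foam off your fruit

5/7/5

Line 1: "somewhere six light slides": 2+1+1+1 = 5
Line 2: "some monkey remains loudly": 1+2+2+2 = 7
Line 3: "near foam off your fruit": 1+1+1+1+1 = 5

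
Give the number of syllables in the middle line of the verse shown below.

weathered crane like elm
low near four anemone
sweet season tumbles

7

The middle line: low(1) + near(1) + four(1) + anemone(4) = 7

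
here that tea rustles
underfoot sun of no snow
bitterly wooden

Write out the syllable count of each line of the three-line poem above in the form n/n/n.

5/7/5

Line 1: "here that tea rustles": 1+1+1+2 = 5
Line 2: "underfoot sun of no snow": 3+1+1+1+1 = 7
Line 3: "bitterly wooden": 3+2 = 5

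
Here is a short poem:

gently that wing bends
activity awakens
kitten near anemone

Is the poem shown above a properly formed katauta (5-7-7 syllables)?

Yes

Line 1: "gently that wing bends": 2+1+1+1 = 5 ✓
Line 2: "activity awakens": 4+3 = 7 ✓
Line 3: "kitten near anemone": 2+1+4 = 7 ✓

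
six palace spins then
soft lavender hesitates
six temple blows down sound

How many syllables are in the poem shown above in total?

Line 1: six(1) + palace(2) + spins(1) + then(1) = 5
Line 2: soft(1) + lavender(3) + hesitates(3) = 7
Line 3: six(1) + temple(2) + blows(1) + down(1) + sound(1) = 6
Total: 5 + 7 + 6 = 18

18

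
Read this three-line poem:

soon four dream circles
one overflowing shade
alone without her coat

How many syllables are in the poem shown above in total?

17

Line 1: soon(1) + four(1) + dream(1) + circles(2) = 5
Line 2: one(1) + overflowing(4) + shade(1) = 6
Line 3: alone(2) + without(2) + her(1) + coat(1) = 6
Total: 5 + 6 + 6 = 17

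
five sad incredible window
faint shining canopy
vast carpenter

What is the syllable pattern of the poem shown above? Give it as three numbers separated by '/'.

8/6/4

Line 1: five(1) + sad(1) + incredible(4) + window(2) = 8
Line 2: faint(1) + shining(2) + canopy(3) = 6
Line 3: vast(1) + carpenter(3) = 4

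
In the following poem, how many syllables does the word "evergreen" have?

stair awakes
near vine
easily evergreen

3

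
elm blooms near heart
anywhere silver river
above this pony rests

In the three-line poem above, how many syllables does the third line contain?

The third line: above(2) + this(1) + pony(2) + rests(1) = 6

6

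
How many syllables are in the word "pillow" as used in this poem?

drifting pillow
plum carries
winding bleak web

2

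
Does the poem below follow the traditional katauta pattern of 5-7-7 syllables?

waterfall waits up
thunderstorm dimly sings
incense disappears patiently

No

Line 1: waterfall(3) + waits(1) + up(1) = 5 ✓
Line 2: thunderstorm(3) + dimly(2) + sings(1) = 6 (expected 7)
Line 3: incense(2) + disappears(3) + patiently(3) = 8 (expected 7)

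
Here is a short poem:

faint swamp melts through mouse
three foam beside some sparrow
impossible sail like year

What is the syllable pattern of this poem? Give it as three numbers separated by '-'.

5-7-7

Line 1: faint (1), swamp (1), melts (1), through (1), mouse (1) → 5
Line 2: three (1), foam (1), beside (2), some (1), sparrow (2) → 7
Line 3: impossible (4), sail (1), like (1), year (1) → 7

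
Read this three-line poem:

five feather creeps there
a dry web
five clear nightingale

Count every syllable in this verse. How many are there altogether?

13

Line 1: five (1), feather (2), creeps (1), there (1) → 5
Line 2: a (1), dry (1), web (1) → 3
Line 3: five (1), clear (1), nightingale (3) → 5
Total: 5 + 3 + 5 = 13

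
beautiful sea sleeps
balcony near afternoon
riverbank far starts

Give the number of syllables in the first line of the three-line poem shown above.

The first line: beautiful (3), sea (1), sleeps (1) → 5

5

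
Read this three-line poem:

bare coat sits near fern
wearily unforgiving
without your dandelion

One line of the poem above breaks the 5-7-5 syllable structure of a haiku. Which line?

Line 1: bare (1), coat (1), sits (1), near (1), fern (1) → 5 ✓
Line 2: wearily (3), unforgiving (4) → 7 ✓
Line 3: without (2), your (1), dandelion (4) → 7 (expected 5)

The third line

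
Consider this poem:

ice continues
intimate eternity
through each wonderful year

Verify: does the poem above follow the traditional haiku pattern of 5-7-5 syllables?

No

Line 1: "ice continues": 1+3 = 4 (expected 5)
Line 2: "intimate eternity": 3+4 = 7 ✓
Line 3: "through each wonderful year": 1+1+3+1 = 6 (expected 5)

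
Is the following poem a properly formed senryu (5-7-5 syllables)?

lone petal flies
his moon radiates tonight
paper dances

No

Line 1: lone(1) + petal(2) + flies(1) = 4 (expected 5)
Line 2: his(1) + moon(1) + radiates(3) + tonight(2) = 7 ✓
Line 3: paper(2) + dances(2) = 4 (expected 5)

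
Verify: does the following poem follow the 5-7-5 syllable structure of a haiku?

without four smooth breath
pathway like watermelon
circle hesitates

Line 1: without (2), four (1), smooth (1), breath (1) → 5 ✓
Line 2: pathway (2), like (1), watermelon (4) → 7 ✓
Line 3: circle (2), hesitates (3) → 5 ✓

Yes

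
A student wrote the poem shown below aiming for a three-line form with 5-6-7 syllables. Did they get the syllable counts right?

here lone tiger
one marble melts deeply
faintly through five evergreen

No

Line 1: here (1), lone (1), tiger (2) → 4 (expected 5)
Line 2: one (1), marble (2), melts (1), deeply (2) → 6 ✓
Line 3: faintly (2), through (1), five (1), evergreen (3) → 7 ✓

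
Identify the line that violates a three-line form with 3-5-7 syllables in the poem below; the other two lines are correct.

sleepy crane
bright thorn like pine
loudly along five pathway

Line 1: sleepy(2) + crane(1) = 3 ✓
Line 2: bright(1) + thorn(1) + like(1) + pine(1) = 4 (expected 5)
Line 3: loudly(2) + along(2) + five(1) + pathway(2) = 7 ✓

Line 2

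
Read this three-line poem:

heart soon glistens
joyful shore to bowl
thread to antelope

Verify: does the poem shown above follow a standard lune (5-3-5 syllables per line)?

Line 1: "heart soon glistens": 1+1+2 = 4 (expected 5)
Line 2: "joyful shore to bowl": 2+1+1+1 = 5 (expected 3)
Line 3: "thread to antelope": 1+1+3 = 5 ✓

No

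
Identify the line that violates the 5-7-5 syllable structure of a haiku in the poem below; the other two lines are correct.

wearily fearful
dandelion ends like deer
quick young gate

Line 1: "wearily fearful": 3+2 = 5 ✓
Line 2: "dandelion ends like deer": 4+1+1+1 = 7 ✓
Line 3: "quick young gate": 1+1+1 = 3 (expected 5)

The third line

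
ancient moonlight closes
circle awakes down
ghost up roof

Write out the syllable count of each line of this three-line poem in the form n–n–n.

Line 1: "ancient moonlight closes": 2+2+2 = 6
Line 2: "circle awakes down": 2+2+1 = 5
Line 3: "ghost up roof": 1+1+1 = 3

6–5–3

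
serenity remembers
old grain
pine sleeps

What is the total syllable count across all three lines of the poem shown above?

Line 1: serenity (4), remembers (3) → 7
Line 2: old (1), grain (1) → 2
Line 3: pine (1), sleeps (1) → 2
Total: 7 + 2 + 2 = 11

11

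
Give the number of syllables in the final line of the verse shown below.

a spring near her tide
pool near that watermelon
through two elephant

The final line: "through two elephant": 1+1+3 = 5

5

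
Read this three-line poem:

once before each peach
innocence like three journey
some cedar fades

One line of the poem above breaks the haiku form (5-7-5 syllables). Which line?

The third line

Line 1: "once before each peach": 1+2+1+1 = 5 ✓
Line 2: "innocence like three journey": 3+1+1+2 = 7 ✓
Line 3: "some cedar fades": 1+2+1 = 4 (expected 5)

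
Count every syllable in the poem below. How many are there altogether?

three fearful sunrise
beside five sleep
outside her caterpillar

16

Line 1: "three fearful sunrise": 1+2+2 = 5
Line 2: "beside five sleep": 2+1+1 = 4
Line 3: "outside her caterpillar": 2+1+4 = 7
Total: 5 + 4 + 7 = 16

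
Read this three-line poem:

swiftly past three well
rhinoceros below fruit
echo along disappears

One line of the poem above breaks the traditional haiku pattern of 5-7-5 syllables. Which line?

Line 3

Line 1: "swiftly past three well": 2+1+1+1 = 5 ✓
Line 2: "rhinoceros below fruit": 4+2+1 = 7 ✓
Line 3: "echo along disappears": 2+2+3 = 7 (expected 5)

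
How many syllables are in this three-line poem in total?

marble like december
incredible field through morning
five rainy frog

18

Line 1: marble(2) + like(1) + december(3) = 6
Line 2: incredible(4) + field(1) + through(1) + morning(2) = 8
Line 3: five(1) + rainy(2) + frog(1) = 4
Total: 6 + 8 + 4 = 18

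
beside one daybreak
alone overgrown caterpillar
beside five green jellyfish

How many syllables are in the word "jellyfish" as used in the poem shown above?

"jellyfish" has 3 syllables.

3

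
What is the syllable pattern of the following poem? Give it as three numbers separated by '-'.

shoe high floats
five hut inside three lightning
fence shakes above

Line 1: shoe(1) + high(1) + floats(1) = 3
Line 2: five(1) + hut(1) + inside(2) + three(1) + lightning(2) = 7
Line 3: fence(1) + shakes(1) + above(2) = 4

3-7-4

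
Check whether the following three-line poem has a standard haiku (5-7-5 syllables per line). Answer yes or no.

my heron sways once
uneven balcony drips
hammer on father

Line 1: my(1) + heron(2) + sways(1) + once(1) = 5 ✓
Line 2: uneven(3) + balcony(3) + drips(1) = 7 ✓
Line 3: hammer(2) + on(1) + father(2) = 5 ✓

Yes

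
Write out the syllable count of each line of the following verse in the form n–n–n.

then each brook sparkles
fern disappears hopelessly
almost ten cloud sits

5–7–5

Line 1: "then each brook sparkles": 1+1+1+2 = 5
Line 2: "fern disappears hopelessly": 1+3+3 = 7
Line 3: "almost ten cloud sits": 2+1+1+1 = 5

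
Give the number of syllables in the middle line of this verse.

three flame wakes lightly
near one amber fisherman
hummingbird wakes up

7

The middle line: "near one amber fisherman": 1+1+2+3 = 7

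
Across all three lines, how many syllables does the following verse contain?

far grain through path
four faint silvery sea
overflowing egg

Line 1: far(1) + grain(1) + through(1) + path(1) = 4
Line 2: four(1) + faint(1) + silvery(3) + sea(1) = 6
Line 3: overflowing(4) + egg(1) = 5
Total: 4 + 6 + 5 = 15

15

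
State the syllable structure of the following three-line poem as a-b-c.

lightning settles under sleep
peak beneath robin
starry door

Line 1: lightning (2), settles (2), under (2), sleep (1) → 7
Line 2: peak (1), beneath (2), robin (2) → 5
Line 3: starry (2), door (1) → 3

7-5-3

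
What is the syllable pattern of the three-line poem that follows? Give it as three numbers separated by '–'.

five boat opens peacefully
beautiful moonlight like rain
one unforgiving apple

Line 1: five(1) + boat(1) + opens(2) + peacefully(3) = 7
Line 2: beautiful(3) + moonlight(2) + like(1) + rain(1) = 7
Line 3: one(1) + unforgiving(4) + apple(2) = 7

7–7–7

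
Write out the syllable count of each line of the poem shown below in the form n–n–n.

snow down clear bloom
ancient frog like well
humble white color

4–5–5

Line 1: "snow down clear bloom": 1+1+1+1 = 4
Line 2: "ancient frog like well": 2+1+1+1 = 5
Line 3: "humble white color": 2+1+2 = 5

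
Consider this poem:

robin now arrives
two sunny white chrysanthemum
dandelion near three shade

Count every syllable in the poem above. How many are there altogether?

20

Line 1: "robin now arrives": 2+1+2 = 5
Line 2: "two sunny white chrysanthemum": 1+2+1+4 = 8
Line 3: "dandelion near three shade": 4+1+1+1 = 7
Total: 5 + 8 + 7 = 20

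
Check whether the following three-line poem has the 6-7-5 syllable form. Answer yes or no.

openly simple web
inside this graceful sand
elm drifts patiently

No

Line 1: "openly simple web": 3+2+1 = 6 ✓
Line 2: "inside this graceful sand": 2+1+2+1 = 6 (expected 7)
Line 3: "elm drifts patiently": 1+1+3 = 5 ✓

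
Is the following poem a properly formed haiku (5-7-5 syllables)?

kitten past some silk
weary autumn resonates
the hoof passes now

Yes

Line 1: "kitten past some silk": 2+1+1+1 = 5 ✓
Line 2: "weary autumn resonates": 2+2+3 = 7 ✓
Line 3: "the hoof passes now": 1+1+2+1 = 5 ✓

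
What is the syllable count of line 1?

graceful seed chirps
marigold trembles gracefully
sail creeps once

4

Line 1: "graceful seed chirps": 2+1+1 = 4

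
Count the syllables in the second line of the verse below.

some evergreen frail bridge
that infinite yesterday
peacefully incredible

7

The second line: that (1), infinite (3), yesterday (3) → 7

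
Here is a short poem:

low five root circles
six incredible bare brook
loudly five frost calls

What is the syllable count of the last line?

5

The last line: "loudly five frost calls": 2+1+1+1 = 5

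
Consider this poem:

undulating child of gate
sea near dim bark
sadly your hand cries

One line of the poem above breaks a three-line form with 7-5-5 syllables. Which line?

Line 1: "undulating child of gate": 4+1+1+1 = 7 ✓
Line 2: "sea near dim bark": 1+1+1+1 = 4 (expected 5)
Line 3: "sadly your hand cries": 2+1+1+1 = 5 ✓

The second line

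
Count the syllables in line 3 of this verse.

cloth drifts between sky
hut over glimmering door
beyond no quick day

Line 3: "beyond no quick day": 2+1+1+1 = 5

5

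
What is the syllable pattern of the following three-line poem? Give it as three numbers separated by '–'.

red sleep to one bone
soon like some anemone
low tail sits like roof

Line 1: "red sleep to one bone": 1+1+1+1+1 = 5
Line 2: "soon like some anemone": 1+1+1+4 = 7
Line 3: "low tail sits like roof": 1+1+1+1+1 = 5

5–7–5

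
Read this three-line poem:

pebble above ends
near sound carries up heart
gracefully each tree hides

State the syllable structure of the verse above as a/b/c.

5/6/6

Line 1: "pebble above ends": 2+2+1 = 5
Line 2: "near sound carries up heart": 1+1+2+1+1 = 6
Line 3: "gracefully each tree hides": 3+1+1+1 = 6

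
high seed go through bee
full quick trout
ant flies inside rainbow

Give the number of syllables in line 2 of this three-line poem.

Line 2: full (1), quick (1), trout (1) → 3

3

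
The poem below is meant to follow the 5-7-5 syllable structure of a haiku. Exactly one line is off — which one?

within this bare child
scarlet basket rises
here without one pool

The second line

Line 1: within (2), this (1), bare (1), child (1) → 5 ✓
Line 2: scarlet (2), basket (2), rises (2) → 6 (expected 7)
Line 3: here (1), without (2), one (1), pool (1) → 5 ✓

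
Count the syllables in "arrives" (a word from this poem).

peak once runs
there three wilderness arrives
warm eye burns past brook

2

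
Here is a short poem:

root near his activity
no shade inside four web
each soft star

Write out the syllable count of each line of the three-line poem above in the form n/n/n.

Line 1: root(1) + near(1) + his(1) + activity(4) = 7
Line 2: no(1) + shade(1) + inside(2) + four(1) + web(1) = 6
Line 3: each(1) + soft(1) + star(1) = 3

7/6/3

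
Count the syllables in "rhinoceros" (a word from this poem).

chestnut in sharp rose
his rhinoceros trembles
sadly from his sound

4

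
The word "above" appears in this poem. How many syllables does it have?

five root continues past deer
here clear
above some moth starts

2

"above" has 2 syllables.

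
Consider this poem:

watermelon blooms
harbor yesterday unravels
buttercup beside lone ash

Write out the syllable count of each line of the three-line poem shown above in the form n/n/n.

Line 1: watermelon (4), blooms (1) → 5
Line 2: harbor (2), yesterday (3), unravels (3) → 8
Line 3: buttercup (3), beside (2), lone (1), ash (1) → 7

5/8/7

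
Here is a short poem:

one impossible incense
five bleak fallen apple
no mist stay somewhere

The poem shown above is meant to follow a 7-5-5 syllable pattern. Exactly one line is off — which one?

Line 1: one(1) + impossible(4) + incense(2) = 7 ✓
Line 2: five(1) + bleak(1) + fallen(2) + apple(2) = 6 (expected 5)
Line 3: no(1) + mist(1) + stay(1) + somewhere(2) = 5 ✓

The second line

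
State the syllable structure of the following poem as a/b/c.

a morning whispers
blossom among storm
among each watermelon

5/5/7

Line 1: a(1) + morning(2) + whispers(2) = 5
Line 2: blossom(2) + among(2) + storm(1) = 5
Line 3: among(2) + each(1) + watermelon(4) = 7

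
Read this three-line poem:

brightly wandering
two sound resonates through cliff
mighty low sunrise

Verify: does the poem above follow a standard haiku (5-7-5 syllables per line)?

Line 1: brightly (2), wandering (3) → 5 ✓
Line 2: two (1), sound (1), resonates (3), through (1), cliff (1) → 7 ✓
Line 3: mighty (2), low (1), sunrise (2) → 5 ✓

Yes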